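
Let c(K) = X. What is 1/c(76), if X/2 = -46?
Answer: -1/92 ≈ -0.010870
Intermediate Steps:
X = -92 (X = 2*(-46) = -92)
c(K) = -92
1/c(76) = 1/(-92) = -1/92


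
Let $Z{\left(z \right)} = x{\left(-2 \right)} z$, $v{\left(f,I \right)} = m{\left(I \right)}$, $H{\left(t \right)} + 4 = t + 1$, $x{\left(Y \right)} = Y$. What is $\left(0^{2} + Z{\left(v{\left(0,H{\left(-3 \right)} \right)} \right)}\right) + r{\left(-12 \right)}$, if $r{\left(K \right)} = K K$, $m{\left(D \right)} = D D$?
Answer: $72$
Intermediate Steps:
$H{\left(t \right)} = -3 + t$ ($H{\left(t \right)} = -4 + \left(t + 1\right) = -4 + \left(1 + t\right) = -3 + t$)
$m{\left(D \right)} = D^{2}$
$v{\left(f,I \right)} = I^{2}$
$Z{\left(z \right)} = - 2 z$
$r{\left(K \right)} = K^{2}$
$\left(0^{2} + Z{\left(v{\left(0,H{\left(-3 \right)} \right)} \right)}\right) + r{\left(-12 \right)} = \left(0^{2} - 2 \left(-3 - 3\right)^{2}\right) + \left(-12\right)^{2} = \left(0 - 2 \left(-6\right)^{2}\right) + 144 = \left(0 - 72\right) + 144 = -72 + 144 = 72$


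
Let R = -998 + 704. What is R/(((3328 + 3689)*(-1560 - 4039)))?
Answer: 98/13096061 ≈ 7.4832e-6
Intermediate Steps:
R = -294
R/(((3328 + 3689)*(-1560 - 4039))) = -294*1/((-1560 - 4039)*(3328 + 3689)) = -294/(7017*(-5599)) = -294/(-39288183) = -294*(-1/39288183) = 98/13096061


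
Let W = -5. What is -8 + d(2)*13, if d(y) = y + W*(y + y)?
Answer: -242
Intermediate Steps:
d(y) = -9*y (d(y) = y - 5*(y + y) = y - 10*y = -9*y)
-8 + d(2)*13 = -8 - 9*2*13 = -8 - 18*13 = -8 - 234 = -242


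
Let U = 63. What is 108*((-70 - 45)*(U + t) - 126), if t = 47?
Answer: -1379808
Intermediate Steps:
108*((-70 - 45)*(U + t) - 126) = 108*((-70 - 45)*(63 + 47) - 126) = 108*(-115*110 - 126) = 108*(-12650 - 126) = 108*(-12776) = -1379808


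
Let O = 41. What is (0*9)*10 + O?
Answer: 41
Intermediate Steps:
(0*9)*10 + O = (0*9)*10 + 41 = 0*10 + 41 = 0 + 41 = 41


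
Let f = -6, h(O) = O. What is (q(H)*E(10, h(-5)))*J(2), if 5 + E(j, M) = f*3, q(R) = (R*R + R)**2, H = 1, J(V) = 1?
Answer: -92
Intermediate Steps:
q(R) = (R + R**2)**2 (q(R) = (R**2 + R)**2 = (R + R**2)**2)
E(j, M) = -23 (E(j, M) = -5 - 6*3 = -5 - 18 = -23)
(q(H)*E(10, h(-5)))*J(2) = ((1**2*(1 + 1)**2)*(-23))*1 = ((1*2**2)*(-23))*1 = ((1*4)*(-23))*1 = (4*(-23))*1 = -92*1 = -92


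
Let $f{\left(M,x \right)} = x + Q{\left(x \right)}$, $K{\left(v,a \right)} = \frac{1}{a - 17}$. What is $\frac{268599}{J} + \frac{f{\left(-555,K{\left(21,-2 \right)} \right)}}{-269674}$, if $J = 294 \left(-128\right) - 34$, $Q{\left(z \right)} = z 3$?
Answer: $- \frac{688124508565}{96496638398} \approx -7.1311$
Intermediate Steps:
$Q{\left(z \right)} = 3 z$
$K{\left(v,a \right)} = \frac{1}{-17 + a}$
$f{\left(M,x \right)} = 4 x$ ($f{\left(M,x \right)} = x + 3 x = 4 x$)
$J = -37666$ ($J = -37632 - 34 = -37666$)
$\frac{268599}{J} + \frac{f{\left(-555,K{\left(21,-2 \right)} \right)}}{-269674} = \frac{268599}{-37666} + \frac{4 \frac{1}{-17 - 2}}{-269674} = 268599 \left(- \frac{1}{37666}\right) + \frac{4}{-19} \left(- \frac{1}{269674}\right) = - \frac{268599}{37666} + 4 \left(- \frac{1}{19}\right) \left(- \frac{1}{269674}\right) = - \frac{268599}{37666} - - \frac{2}{2561903} = - \frac{268599}{37666} + \frac{2}{2561903} = - \frac{688124508565}{96496638398}$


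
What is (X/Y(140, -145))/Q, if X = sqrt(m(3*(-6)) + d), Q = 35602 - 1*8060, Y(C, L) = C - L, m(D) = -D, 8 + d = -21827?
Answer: I*sqrt(21817)/7849470 ≈ 1.8817e-5*I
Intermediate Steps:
d = -21835 (d = -8 - 21827 = -21835)
Q = 27542 (Q = 35602 - 8060 = 27542)
X = I*sqrt(21817) (X = sqrt(-3*(-6) - 21835) = sqrt(-1*(-18) - 21835) = sqrt(18 - 21835) = sqrt(-21817) = I*sqrt(21817) ≈ 147.71*I)
(X/Y(140, -145))/Q = ((I*sqrt(21817))/(140 - 1*(-145)))/27542 = ((I*sqrt(21817))/(140 + 145))*(1/27542) = ((I*sqrt(21817))/285)*(1/27542) = ((I*sqrt(21817))*(1/285))*(1/27542) = (I*sqrt(21817)/285)*(1/27542) = I*sqrt(21817)/7849470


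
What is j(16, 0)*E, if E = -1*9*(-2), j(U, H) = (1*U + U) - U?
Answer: 288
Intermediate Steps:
j(U, H) = U (j(U, H) = (U + U) - U = 2*U - U = U)
E = 18 (E = -9*(-2) = 18)
j(16, 0)*E = 16*18 = 288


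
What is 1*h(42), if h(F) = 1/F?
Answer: 1/42 ≈ 0.023810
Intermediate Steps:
1*h(42) = 1/42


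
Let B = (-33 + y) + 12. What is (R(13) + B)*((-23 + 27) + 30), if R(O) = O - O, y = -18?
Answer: -1326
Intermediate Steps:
R(O) = 0
B = -39 (B = (-33 - 18) + 12 = -51 + 12 = -39)
(R(13) + B)*((-23 + 27) + 30) = (0 - 39)*((-23 + 27) + 30) = -39*(4 + 30) = -39*34 = -1326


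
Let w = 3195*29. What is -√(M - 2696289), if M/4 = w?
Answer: -I*√2325669 ≈ -1525.0*I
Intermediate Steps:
w = 92655
M = 370620 (M = 4*92655 = 370620)
-√(M - 2696289) = -√(370620 - 2696289) = -√(-2325669) = -I*√2325669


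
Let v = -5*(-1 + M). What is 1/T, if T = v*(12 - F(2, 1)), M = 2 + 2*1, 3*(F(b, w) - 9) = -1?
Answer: -1/50 ≈ -0.020000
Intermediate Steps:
F(b, w) = 26/3 (F(b, w) = 9 + (1/3)*(-1) = 9 - 1/3 = 26/3)
M = 4 (M = 2 + 2 = 4)
v = -15 (v = -5*(-1 + 4) = -5*3 = -15)
T = -50 (T = -15*(12 - 1*26/3) = -15*(12 - 26/3) = -15*10/3 = -50)
1/T = 1/(-50) = -1/50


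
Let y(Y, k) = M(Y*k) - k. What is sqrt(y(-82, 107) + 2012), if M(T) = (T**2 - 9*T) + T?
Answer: sqrt(77055173) ≈ 8778.1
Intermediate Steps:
M(T) = T**2 - 8*T
y(Y, k) = -k + Y*k*(-8 + Y*k) (y(Y, k) = (Y*k)*(-8 + Y*k) - k = Y*k*(-8 + Y*k) - k = -k + Y*k*(-8 + Y*k))
sqrt(y(-82, 107) + 2012) = sqrt(107*(-1 - 82*(-8 - 82*107)) + 2012) = sqrt(107*(-1 - 82*(-8 - 8774)) + 2012) = sqrt(107*(-1 - 82*(-8782)) + 2012) = sqrt(107*(-1 + 720124) + 2012) = sqrt(107*720123 + 2012) = sqrt(77053161 + 2012) = sqrt(77055173)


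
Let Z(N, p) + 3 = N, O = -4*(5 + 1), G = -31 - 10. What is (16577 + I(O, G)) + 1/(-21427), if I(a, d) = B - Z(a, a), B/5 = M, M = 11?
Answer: 356952392/21427 ≈ 16659.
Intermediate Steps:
G = -41
O = -24 (O = -4*6 = -24)
Z(N, p) = -3 + N
B = 55 (B = 5*11 = 55)
I(a, d) = 58 - a (I(a, d) = 55 - (-3 + a) = 55 + (3 - a) = 58 - a)
(16577 + I(O, G)) + 1/(-21427) = (16577 + (58 - 1*(-24))) + 1/(-21427) = (16577 + (58 + 24)) - 1/21427 = (16577 + 82) - 1/21427 = 16659 - 1/21427 = 356952392/21427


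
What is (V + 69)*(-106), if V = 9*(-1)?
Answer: -6360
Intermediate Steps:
V = -9
(V + 69)*(-106) = (-9 + 69)*(-106) = 60*(-106) = -6360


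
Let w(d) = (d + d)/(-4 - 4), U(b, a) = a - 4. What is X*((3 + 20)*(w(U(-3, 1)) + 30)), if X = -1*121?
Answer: -342309/4 ≈ -85577.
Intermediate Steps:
U(b, a) = -4 + a
w(d) = -d/4 (w(d) = (2*d)/(-8) = (2*d)*(-⅛) = -d/4)
X = -121
X*((3 + 20)*(w(U(-3, 1)) + 30)) = -121*(3 + 20)*(-(-4 + 1)/4 + 30) = -2783*(-¼*(-3) + 30) = -2783*(¾ + 30) = -2783*123/4 = -121*2829/4 = -342309/4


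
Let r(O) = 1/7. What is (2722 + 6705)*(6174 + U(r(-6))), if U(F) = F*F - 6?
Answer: 2849150491/49 ≈ 5.8146e+7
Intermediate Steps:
r(O) = 1/7
U(F) = -6 + F**2 (U(F) = F**2 - 6 = -6 + F**2)
(2722 + 6705)*(6174 + U(r(-6))) = (2722 + 6705)*(6174 + (-6 + (1/7)**2)) = 9427*(6174 + (-6 + 1/49)) = 9427*(6174 - 293/49) = 9427*(302233/49) = 2849150491/49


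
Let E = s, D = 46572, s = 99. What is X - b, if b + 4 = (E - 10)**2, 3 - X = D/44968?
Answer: -88980831/11242 ≈ -7915.0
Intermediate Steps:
E = 99
X = 22083/11242 (X = 3 - 46572/44968 = 3 - 1*11643/11242 = 3 - 11643/11242 = 22083/11242 ≈ 1.9643)
b = 7917 (b = -4 + (99 - 10)**2 = -4 + 89**2 = -4 + 7921 = 7917)
X - b = 22083/11242 - 1*7917 = 22083/11242 - 7917 = -88980831/11242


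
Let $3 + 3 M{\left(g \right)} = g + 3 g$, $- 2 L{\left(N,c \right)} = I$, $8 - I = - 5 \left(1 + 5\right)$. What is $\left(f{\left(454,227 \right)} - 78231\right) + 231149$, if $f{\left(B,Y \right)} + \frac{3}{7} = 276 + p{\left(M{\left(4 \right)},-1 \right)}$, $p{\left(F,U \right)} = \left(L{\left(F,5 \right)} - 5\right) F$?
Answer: $\frac{1071627}{7} \approx 1.5309 \cdot 10^{5}$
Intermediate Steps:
$I = 38$ ($I = 8 - - 5 \left(1 + 5\right) = 8 - \left(-5\right) 6 = 8 - -30 = 8 + 30 = 38$)
$L{\left(N,c \right)} = -19$ ($L{\left(N,c \right)} = \left(- \frac{1}{2}\right) 38 = -19$)
$M{\left(g \right)} = -1 + \frac{4 g}{3}$ ($M{\left(g \right)} = -1 + \frac{g + 3 g}{3} = -1 + \frac{4 g}{3}$)
$p{\left(F,U \right)} = - 24 F$ ($p{\left(F,U \right)} = \left(-19 - 5\right) F = - 24 F$)
$f{\left(B,Y \right)} = \frac{1201}{7}$ ($f{\left(B,Y \right)} = - \frac{3}{7} + \left(276 - 24 \left(-1 + \frac{4}{3} \cdot 4\right)\right) = - \frac{3}{7} + \left(276 - 24 \left(-1 + \frac{16}{3}\right)\right) = - \frac{3}{7} + \left(276 - 104\right) = - \frac{3}{7} + 172 = \frac{1201}{7}$)
$\left(f{\left(454,227 \right)} - 78231\right) + 231149 = \left(\frac{1201}{7} - 78231\right) + 231149 = - \frac{546416}{7} + 231149 = \frac{1071627}{7}$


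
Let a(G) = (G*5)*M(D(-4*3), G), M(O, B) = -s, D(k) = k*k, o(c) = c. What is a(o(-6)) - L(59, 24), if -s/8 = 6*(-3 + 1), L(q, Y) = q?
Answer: 2821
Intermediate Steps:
s = 96 (s = -48*(-3 + 1) = -48*(-2) = -8*(-12) = 96)
D(k) = k**2
M(O, B) = -96 (M(O, B) = -1*96 = -96)
a(G) = -480*G (a(G) = (G*5)*(-96) = (5*G)*(-96) = -480*G)
a(o(-6)) - L(59, 24) = -480*(-6) - 1*59 = 2880 - 59 = 2821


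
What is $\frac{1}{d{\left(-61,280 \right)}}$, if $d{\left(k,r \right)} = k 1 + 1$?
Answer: $- \frac{1}{60} \approx -0.016667$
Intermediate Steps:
$d{\left(k,r \right)} = 1 + k$ ($d{\left(k,r \right)} = k + 1 = 1 + k$)
$\frac{1}{d{\left(-61,280 \right)}} = \frac{1}{1 - 61} = \frac{1}{-60} = - \frac{1}{60}$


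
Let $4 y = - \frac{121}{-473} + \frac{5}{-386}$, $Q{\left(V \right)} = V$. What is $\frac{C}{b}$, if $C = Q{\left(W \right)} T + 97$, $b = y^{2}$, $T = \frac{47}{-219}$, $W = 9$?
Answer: $\frac{30590809788160}{1186174153} \approx 25789.0$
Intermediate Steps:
$T = - \frac{47}{219}$ ($T = 47 \left(- \frac{1}{219}\right) = - \frac{47}{219} \approx -0.21461$)
$y = \frac{4031}{66392}$ ($y = \frac{- \frac{121}{-473} + \frac{5}{-386}}{4} = \frac{\left(-121\right) \left(- \frac{1}{473}\right) + 5 \left(- \frac{1}{386}\right)}{4} = \frac{\frac{11}{43} - \frac{5}{386}}{4} = \frac{1}{4} \cdot \frac{4031}{16598} = \frac{4031}{66392} \approx 0.060715$)
$b = \frac{16248961}{4407897664}$ ($b = \left(\frac{4031}{66392}\right)^{2} = \frac{16248961}{4407897664} \approx 0.0036863$)
$C = \frac{6940}{73}$ ($C = 9 \left(- \frac{47}{219}\right) + 97 = - \frac{141}{73} + 97 = \frac{6940}{73} \approx 95.068$)
$\frac{C}{b} = \frac{6940}{73 \cdot \frac{16248961}{4407897664}} = \frac{6940}{73} \cdot \frac{4407897664}{16248961} = \frac{30590809788160}{1186174153}$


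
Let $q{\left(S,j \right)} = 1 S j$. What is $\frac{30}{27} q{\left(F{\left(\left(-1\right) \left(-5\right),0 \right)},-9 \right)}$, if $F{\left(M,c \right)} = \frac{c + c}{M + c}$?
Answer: $0$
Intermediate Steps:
$F{\left(M,c \right)} = \frac{2 c}{M + c}$
$q{\left(S,j \right)} = S j$
$\frac{30}{27} q{\left(F{\left(\left(-1\right) \left(-5\right),0 \right)},-9 \right)} = \frac{30}{27} \cdot 2 \cdot 0 \frac{1}{\left(-1\right) \left(-5\right) + 0} \left(-9\right) = 30 \cdot \frac{1}{27} \cdot 2 \cdot 0 \frac{1}{5 + 0} \left(-9\right) = \frac{10 \cdot 2 \cdot 0 \cdot \frac{1}{5} \left(-9\right)}{9} = \frac{10 \cdot 0 \left(-9\right)}{9} = \frac{10}{9} \cdot 0 = 0$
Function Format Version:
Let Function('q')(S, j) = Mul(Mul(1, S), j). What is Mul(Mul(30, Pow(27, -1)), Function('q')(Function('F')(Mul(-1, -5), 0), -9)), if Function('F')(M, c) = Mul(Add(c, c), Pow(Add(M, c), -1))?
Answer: 0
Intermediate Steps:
Function('F')(M, c) = Mul(2, c, Pow(Add(M, c), -1)) (Function('F')(M, c) = Mul(Mul(2, c), Pow(Add(M, c), -1)) = Mul(2, c, Pow(Add(M, c), -1)))
Function('q')(S, j) = Mul(S, j)
Mul(Mul(30, Pow(27, -1)), Function('q')(Function('F')(Mul(-1, -5), 0), -9)) = Mul(Mul(30, Pow(27, -1)), Mul(Mul(2, 0, Pow(Add(Mul(-1, -5), 0), -1)), -9)) = Mul(Mul(30, Rational(1, 27)), Mul(Mul(2, 0, Pow(Add(5, 0), -1)), -9)) = Mul(Rational(10, 9), Mul(Mul(2, 0, Pow(5, -1)), -9)) = Mul(Rational(10, 9), Mul(Mul(2, 0, Rational(1, 5)), -9)) = Mul(Rational(10, 9), Mul(0, -9)) = Mul(Rational(10, 9), 0) = 0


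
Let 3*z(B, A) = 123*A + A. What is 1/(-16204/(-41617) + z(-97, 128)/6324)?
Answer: 6367401/7806188 ≈ 0.81569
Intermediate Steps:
z(B, A) = 124*A/3 (z(B, A) = (123*A + A)/3 = (124*A)/3 = 124*A/3)
1/(-16204/(-41617) + z(-97, 128)/6324) = 1/(-16204/(-41617) + ((124/3)*128)/6324) = 1/(-16204*(-1/41617) + (15872/3)*(1/6324)) = 1/(16204/41617 + 128/153) = 1/(7806188/6367401) = 6367401/7806188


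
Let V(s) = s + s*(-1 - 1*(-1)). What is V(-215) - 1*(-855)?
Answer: 640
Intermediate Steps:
V(s) = s (V(s) = s + s*(-1 + 1) = s + s*0 = s + 0 = s)
V(-215) - 1*(-855) = -215 - 1*(-855) = -215 + 855 = 640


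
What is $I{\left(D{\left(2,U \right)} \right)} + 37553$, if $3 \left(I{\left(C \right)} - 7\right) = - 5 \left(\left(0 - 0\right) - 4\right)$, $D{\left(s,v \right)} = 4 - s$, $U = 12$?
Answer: $\frac{112700}{3} \approx 37567.0$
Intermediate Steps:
$I{\left(C \right)} = \frac{41}{3}$ ($I{\left(C \right)} = 7 + \frac{\left(-5\right) \left(\left(0 - 0\right) - 4\right)}{3} = 7 + \frac{\left(-5\right) \left(\left(0 + 0\right) - 4\right)}{3} = 7 + \frac{\left(-5\right) \left(0 - 4\right)}{3} = 7 + \frac{\left(-5\right) \left(-4\right)}{3} = 7 + \frac{1}{3} \cdot 20 = 7 + \frac{20}{3} = \frac{41}{3}$)
$I{\left(D{\left(2,U \right)} \right)} + 37553 = \frac{41}{3} + 37553 = \frac{112700}{3}$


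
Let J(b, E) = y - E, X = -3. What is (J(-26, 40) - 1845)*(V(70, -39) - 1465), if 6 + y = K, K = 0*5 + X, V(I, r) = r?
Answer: 2848576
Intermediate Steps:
K = -3 (K = 0*5 - 3 = 0 - 3 = -3)
y = -9 (y = -6 - 3 = -9)
J(b, E) = -9 - E
(J(-26, 40) - 1845)*(V(70, -39) - 1465) = ((-9 - 1*40) - 1845)*(-39 - 1465) = ((-9 - 40) - 1845)*(-1504) = (-49 - 1845)*(-1504) = -1894*(-1504) = 2848576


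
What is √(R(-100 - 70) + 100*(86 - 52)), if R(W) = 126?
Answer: √3526 ≈ 59.380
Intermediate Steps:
√(R(-100 - 70) + 100*(86 - 52)) = √(126 + 100*(86 - 52)) = √(126 + 100*34) = √(126 + 3400) = √3526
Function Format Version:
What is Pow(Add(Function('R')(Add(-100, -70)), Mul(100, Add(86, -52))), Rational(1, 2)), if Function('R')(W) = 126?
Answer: Pow(3526, Rational(1, 2)) ≈ 59.380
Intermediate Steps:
Pow(Add(Function('R')(Add(-100, -70)), Mul(100, Add(86, -52))), Rational(1, 2)) = Pow(Add(126, Mul(100, Add(86, -52))), Rational(1, 2)) = Pow(Add(126, Mul(100, 34)), Rational(1, 2)) = Pow(Add(126, 3400), Rational(1, 2)) = Pow(3526, Rational(1, 2))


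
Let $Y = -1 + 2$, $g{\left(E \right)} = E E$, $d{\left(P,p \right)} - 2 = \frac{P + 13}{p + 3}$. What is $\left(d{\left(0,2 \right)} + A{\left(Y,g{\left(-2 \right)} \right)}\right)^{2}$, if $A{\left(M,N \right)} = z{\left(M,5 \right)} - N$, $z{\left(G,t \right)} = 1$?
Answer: $\frac{64}{25} \approx 2.56$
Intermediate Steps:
$d{\left(P,p \right)} = 2 + \frac{13 + P}{3 + p}$ ($d{\left(P,p \right)} = 2 + \frac{P + 13}{p + 3} = 2 + \frac{13 + P}{3 + p}$)
$g{\left(E \right)} = E^{2}$
$Y = 1$
$A{\left(M,N \right)} = 1 - N$
$\left(d{\left(0,2 \right)} + A{\left(Y,g{\left(-2 \right)} \right)}\right)^{2} = \left(\frac{19 + 0 + 2 \cdot 2}{3 + 2} + \left(1 - \left(-2\right)^{2}\right)\right)^{2} = \left(\frac{19 + 0 + 4}{5} + \left(1 - 4\right)\right)^{2} = \left(\frac{1}{5} \cdot 23 + \left(1 - 4\right)\right)^{2} = \left(\frac{23}{5} - 3\right)^{2} = \left(\frac{8}{5}\right)^{2} = \frac{64}{25}$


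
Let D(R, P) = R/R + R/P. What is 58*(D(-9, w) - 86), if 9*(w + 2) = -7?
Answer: -118552/25 ≈ -4742.1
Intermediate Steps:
w = -25/9 (w = -2 + (⅑)*(-7) = -2 - 7/9 = -25/9 ≈ -2.7778)
D(R, P) = 1 + R/P
58*(D(-9, w) - 86) = 58*((-25/9 - 9)/(-25/9) - 86) = 58*(-9/25*(-106/9) - 86) = 58*(106/25 - 86) = 58*(-2044/25) = -118552/25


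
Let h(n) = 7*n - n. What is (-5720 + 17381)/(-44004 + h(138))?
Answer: -3887/14392 ≈ -0.27008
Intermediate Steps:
h(n) = 6*n
(-5720 + 17381)/(-44004 + h(138)) = (-5720 + 17381)/(-44004 + 6*138) = 11661/(-44004 + 828) = 11661/(-43176) = 11661*(-1/43176) = -3887/14392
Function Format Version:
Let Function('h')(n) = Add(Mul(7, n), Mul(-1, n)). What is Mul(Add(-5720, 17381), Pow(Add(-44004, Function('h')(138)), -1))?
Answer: Rational(-3887, 14392) ≈ -0.27008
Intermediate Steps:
Function('h')(n) = Mul(6, n)
Mul(Add(-5720, 17381), Pow(Add(-44004, Function('h')(138)), -1)) = Mul(Add(-5720, 17381), Pow(Add(-44004, Mul(6, 138)), -1)) = Mul(11661, Pow(Add(-44004, 828), -1)) = Mul(11661, Pow(-43176, -1)) = Mul(11661, Rational(-1, 43176)) = Rational(-3887, 14392)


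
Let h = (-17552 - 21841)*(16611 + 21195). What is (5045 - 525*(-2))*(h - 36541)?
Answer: -9077455982405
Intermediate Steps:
h = -1489291758 (h = -39393*37806 = -1489291758)
(5045 - 525*(-2))*(h - 36541) = (5045 - 525*(-2))*(-1489291758 - 36541) = (5045 + 1050)*(-1489328299) = 6095*(-1489328299) = -9077455982405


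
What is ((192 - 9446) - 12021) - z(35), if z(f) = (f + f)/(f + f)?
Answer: -21276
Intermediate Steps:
z(f) = 1 (z(f) = (2*f)/((2*f)) = (2*f)*(1/(2*f)) = 1)
((192 - 9446) - 12021) - z(35) = ((192 - 9446) - 12021) - 1*1 = (-9254 - 12021) - 1 = -21275 - 1 = -21276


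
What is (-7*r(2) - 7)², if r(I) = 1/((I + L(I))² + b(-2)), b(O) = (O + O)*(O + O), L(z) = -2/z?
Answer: 15876/289 ≈ 54.934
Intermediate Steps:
b(O) = 4*O² (b(O) = (2*O)*(2*O) = 4*O²)
r(I) = 1/(16 + (I - 2/I)²) (r(I) = 1/((I - 2/I)² + 4*(-2)²) = 1/((I - 2/I)² + 4*4) = 1/((I - 2/I)² + 16) = 1/(16 + (I - 2/I)²))
(-7*r(2) - 7)² = (-7*2²/(4 + 2⁴ + 12*2²) - 7)² = (-28/(4 + 16 + 12*4) - 7)² = (-28/(4 + 16 + 48) - 7)² = (-28/68 - 7)² = (-7*1/17 - 7)² = (-7/17 - 7)² = (-126/17)² = 15876/289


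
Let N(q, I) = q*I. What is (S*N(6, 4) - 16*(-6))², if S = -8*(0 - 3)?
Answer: 451584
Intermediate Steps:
S = 24 (S = -8*(-3) = 24)
N(q, I) = I*q
(S*N(6, 4) - 16*(-6))² = (24*(4*6) - 16*(-6))² = (24*24 + 96)² = (576 + 96)² = 672² = 451584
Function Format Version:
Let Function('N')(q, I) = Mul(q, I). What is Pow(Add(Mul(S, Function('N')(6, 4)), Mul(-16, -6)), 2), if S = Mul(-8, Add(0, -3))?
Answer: 451584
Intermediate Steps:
S = 24 (S = Mul(-8, -3) = 24)
Function('N')(q, I) = Mul(I, q)
Pow(Add(Mul(S, Function('N')(6, 4)), Mul(-16, -6)), 2) = Pow(Add(Mul(24, Mul(4, 6)), Mul(-16, -6)), 2) = Pow(Add(Mul(24, 24), 96), 2) = Pow(Add(576, 96), 2) = Pow(672, 2) = 451584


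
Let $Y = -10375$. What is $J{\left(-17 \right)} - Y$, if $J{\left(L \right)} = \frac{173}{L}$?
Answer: $\frac{176202}{17} \approx 10365.0$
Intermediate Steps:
$J{\left(-17 \right)} - Y = \frac{173}{-17} - -10375 = 173 \left(- \frac{1}{17}\right) + 10375 = - \frac{173}{17} + 10375 = \frac{176202}{17}$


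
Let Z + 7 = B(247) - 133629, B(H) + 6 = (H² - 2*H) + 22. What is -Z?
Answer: 73105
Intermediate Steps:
B(H) = 16 + H² - 2*H (B(H) = -6 + ((H² - 2*H) + 22) = -6 + (22 + H² - 2*H) = 16 + H² - 2*H)
Z = -73105 (Z = -7 + ((16 + 247² - 2*247) - 133629) = -7 + ((16 + 61009 - 494) - 133629) = -7 + (60531 - 133629) = -7 - 73098 = -73105)
-Z = -1*(-73105) = 73105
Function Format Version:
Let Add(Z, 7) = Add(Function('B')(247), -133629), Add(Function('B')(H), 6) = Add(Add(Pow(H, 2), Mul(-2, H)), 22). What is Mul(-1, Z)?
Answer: 73105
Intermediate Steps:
Function('B')(H) = Add(16, Pow(H, 2), Mul(-2, H)) (Function('B')(H) = Add(-6, Add(Add(Pow(H, 2), Mul(-2, H)), 22)) = Add(-6, Add(22, Pow(H, 2), Mul(-2, H))) = Add(16, Pow(H, 2), Mul(-2, H)))
Z = -73105 (Z = Add(-7, Add(Add(16, Pow(247, 2), Mul(-2, 247)), -133629)) = Add(-7, Add(Add(16, 61009, -494), -133629)) = Add(-7, Add(60531, -133629)) = Add(-7, -73098) = -73105)
Mul(-1, Z) = Mul(-1, -73105) = 73105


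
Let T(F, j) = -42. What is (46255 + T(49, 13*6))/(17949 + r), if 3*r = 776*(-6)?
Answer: 46213/16397 ≈ 2.8184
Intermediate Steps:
r = -1552 (r = (776*(-6))/3 = (⅓)*(-4656) = -1552)
(46255 + T(49, 13*6))/(17949 + r) = (46255 - 42)/(17949 - 1552) = 46213/16397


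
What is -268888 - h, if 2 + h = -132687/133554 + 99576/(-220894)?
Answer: -1322072972183209/4916879546 ≈ -2.6888e+5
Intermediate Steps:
h = -16935181639/4916879546 (h = -2 + (-132687/133554 + 99576/(-220894)) = -2 + (-132687*1/133554 + 99576*(-1/220894)) = -2 + (-44229/44518 - 49788/110447) = -2 - 7101422547/4916879546 = -16935181639/4916879546 ≈ -3.4443)
-268888 - h = -268888 - 1*(-16935181639/4916879546) = -268888 + 16935181639/4916879546 = -1322072972183209/4916879546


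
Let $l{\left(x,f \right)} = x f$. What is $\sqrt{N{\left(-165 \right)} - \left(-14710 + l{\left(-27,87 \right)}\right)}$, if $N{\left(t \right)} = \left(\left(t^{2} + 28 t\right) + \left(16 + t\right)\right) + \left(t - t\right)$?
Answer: $\sqrt{39515} \approx 198.78$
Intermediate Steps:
$l{\left(x,f \right)} = f x$
$N{\left(t \right)} = 16 + t^{2} + 29 t$ ($N{\left(t \right)} = \left(16 + t^{2} + 29 t\right) + 0 = 16 + t^{2} + 29 t$)
$\sqrt{N{\left(-165 \right)} - \left(-14710 + l{\left(-27,87 \right)}\right)} = \sqrt{\left(16 + \left(-165\right)^{2} + 29 \left(-165\right)\right) + \left(14710 - 87 \left(-27\right)\right)} = \sqrt{\left(16 + 27225 - 4785\right) + \left(14710 - -2349\right)} = \sqrt{22456 + \left(14710 + 2349\right)} = \sqrt{22456 + 17059} = \sqrt{39515}$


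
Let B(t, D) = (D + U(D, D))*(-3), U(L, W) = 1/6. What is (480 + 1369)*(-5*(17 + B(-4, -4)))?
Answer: -526965/2 ≈ -2.6348e+5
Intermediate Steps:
U(L, W) = 1/6
B(t, D) = -1/2 - 3*D (B(t, D) = (D + 1/6)*(-3) = (1/6 + D)*(-3) = -1/2 - 3*D)
(480 + 1369)*(-5*(17 + B(-4, -4))) = (480 + 1369)*(-5*(17 + (-1/2 - 3*(-4)))) = 1849*(-5*(17 + (-1/2 + 12))) = 1849*(-5*(17 + 23/2)) = 1849*(-5*57/2) = 1849*(-285/2) = -526965/2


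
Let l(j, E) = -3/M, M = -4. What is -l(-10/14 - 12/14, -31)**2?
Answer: -9/16 ≈ -0.56250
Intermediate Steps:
l(j, E) = 3/4 (l(j, E) = -3/(-4) = -3*(-1/4) = 3/4)
-l(-10/14 - 12/14, -31)**2 = -(3/4)**2 = -1*9/16 = -9/16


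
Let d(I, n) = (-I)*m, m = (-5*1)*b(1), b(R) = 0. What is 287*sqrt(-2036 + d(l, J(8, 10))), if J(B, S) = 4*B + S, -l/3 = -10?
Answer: 574*I*sqrt(509) ≈ 12950.0*I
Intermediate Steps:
l = 30 (l = -3*(-10) = 30)
m = 0 (m = -5*1*0 = -5*0 = 0)
J(B, S) = S + 4*B
d(I, n) = 0 (d(I, n) = -I*0 = 0)
287*sqrt(-2036 + d(l, J(8, 10))) = 287*sqrt(-2036 + 0) = 287*sqrt(-2036) = 287*(2*I*sqrt(509)) = 574*I*sqrt(509)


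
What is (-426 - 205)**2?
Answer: 398161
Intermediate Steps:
(-426 - 205)**2 = (-631)**2 = 398161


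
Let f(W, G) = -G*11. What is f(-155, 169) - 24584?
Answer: -26443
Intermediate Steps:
f(W, G) = -11*G
f(-155, 169) - 24584 = -11*169 - 24584 = -1859 - 24584 = -26443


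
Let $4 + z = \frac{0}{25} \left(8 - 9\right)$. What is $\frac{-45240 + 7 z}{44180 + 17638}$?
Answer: $- \frac{22634}{30909} \approx -0.73228$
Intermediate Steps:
$z = -4$ ($z = -4 + \frac{0}{25} \left(8 - 9\right) = -4 + 0 \cdot \frac{1}{25} \left(-1\right) = -4 + 0 \left(-1\right) = -4 + 0 = -4$)
$\frac{-45240 + 7 z}{44180 + 17638} = \frac{-45240 + 7 \left(-4\right)}{44180 + 17638} = \frac{-45240 - 28}{61818} = \left(-45268\right) \frac{1}{61818} = - \frac{22634}{30909}$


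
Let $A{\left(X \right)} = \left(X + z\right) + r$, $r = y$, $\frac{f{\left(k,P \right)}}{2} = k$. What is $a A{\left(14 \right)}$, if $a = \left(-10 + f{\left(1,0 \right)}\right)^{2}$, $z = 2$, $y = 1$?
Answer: $1088$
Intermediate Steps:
$f{\left(k,P \right)} = 2 k$
$r = 1$
$A{\left(X \right)} = 3 + X$ ($A{\left(X \right)} = \left(X + 2\right) + 1 = \left(2 + X\right) + 1 = 3 + X$)
$a = 64$ ($a = \left(-10 + 2 \cdot 1\right)^{2} = \left(-10 + 2\right)^{2} = \left(-8\right)^{2} = 64$)
$a A{\left(14 \right)} = 64 \left(3 + 14\right) = 64 \cdot 17 = 1088$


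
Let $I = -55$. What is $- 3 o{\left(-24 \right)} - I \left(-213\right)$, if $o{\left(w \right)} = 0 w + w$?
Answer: $-11643$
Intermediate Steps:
$o{\left(w \right)} = w$ ($o{\left(w \right)} = 0 + w = w$)
$- 3 o{\left(-24 \right)} - I \left(-213\right) = \left(-3\right) \left(-24\right) - \left(-55\right) \left(-213\right) = 72 - 11715 = -11643$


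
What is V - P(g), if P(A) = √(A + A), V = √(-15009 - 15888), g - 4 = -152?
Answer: I*(-2*√74 + 3*√3433) ≈ 158.57*I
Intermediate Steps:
g = -148 (g = 4 - 152 = -148)
V = 3*I*√3433 (V = √(-30897) = 3*I*√3433 ≈ 175.78*I)
P(A) = √2*√A (P(A) = √(2*A) = √2*√A)
V - P(g) = 3*I*√3433 - √2*√(-148) = 3*I*√3433 - √2*2*I*√37 = 3*I*√3433 - 2*I*√74 = -2*I*√74 + 3*I*√3433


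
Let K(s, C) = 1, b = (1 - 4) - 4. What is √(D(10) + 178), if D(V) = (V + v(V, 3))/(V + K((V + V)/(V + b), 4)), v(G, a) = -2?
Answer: √21626/11 ≈ 13.369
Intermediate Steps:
b = -7 (b = -3 - 4 = -7)
D(V) = (-2 + V)/(1 + V) (D(V) = (V - 2)/(V + 1) = (-2 + V)/(1 + V))
√(D(10) + 178) = √((-2 + 10)/(1 + 10) + 178) = √(8/11 + 178) = √(1966/11) = √21626/11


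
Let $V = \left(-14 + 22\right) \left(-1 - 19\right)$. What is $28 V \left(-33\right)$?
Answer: $147840$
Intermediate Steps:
$V = -160$ ($V = 8 \left(-20\right) = -160$)
$28 V \left(-33\right) = 28 \left(-160\right) \left(-33\right) = \left(-4480\right) \left(-33\right) = 147840$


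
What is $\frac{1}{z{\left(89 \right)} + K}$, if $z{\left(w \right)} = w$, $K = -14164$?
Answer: $- \frac{1}{14075} \approx -7.1048 \cdot 10^{-5}$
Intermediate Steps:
$\frac{1}{z{\left(89 \right)} + K} = \frac{1}{89 - 14164} = \frac{1}{-14075} = - \frac{1}{14075}$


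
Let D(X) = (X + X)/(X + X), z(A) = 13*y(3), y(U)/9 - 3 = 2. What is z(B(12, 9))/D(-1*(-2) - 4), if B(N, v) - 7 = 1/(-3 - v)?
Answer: 585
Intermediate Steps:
y(U) = 45 (y(U) = 27 + 9*2 = 27 + 18 = 45)
B(N, v) = 7 + 1/(-3 - v)
z(A) = 585 (z(A) = 13*45 = 585)
D(X) = 1 (D(X) = (2*X)/((2*X)) = (2*X)*(1/(2*X)) = 1)
z(B(12, 9))/D(-1*(-2) - 4) = 585/1 = 585*1 = 585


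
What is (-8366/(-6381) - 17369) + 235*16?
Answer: -86830663/6381 ≈ -13608.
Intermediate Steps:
(-8366/(-6381) - 17369) + 235*16 = (-8366*(-1/6381) - 17369) + 3760 = (8366/6381 - 17369) + 3760 = -110823223/6381 + 3760 = -86830663/6381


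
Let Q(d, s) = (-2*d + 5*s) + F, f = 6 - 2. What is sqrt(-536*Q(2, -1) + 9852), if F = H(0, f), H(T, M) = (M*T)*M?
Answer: 2*sqrt(3669) ≈ 121.14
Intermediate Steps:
f = 4
H(T, M) = T*M**2
F = 0 (F = 0*4**2 = 0*16 = 0)
Q(d, s) = -2*d + 5*s (Q(d, s) = (-2*d + 5*s) + 0 = -2*d + 5*s)
sqrt(-536*Q(2, -1) + 9852) = sqrt(-536*(-2*2 + 5*(-1)) + 9852) = sqrt(-536*(-4 - 5) + 9852) = sqrt(-536*(-9) + 9852) = sqrt(4824 + 9852) = sqrt(14676) = 2*sqrt(3669)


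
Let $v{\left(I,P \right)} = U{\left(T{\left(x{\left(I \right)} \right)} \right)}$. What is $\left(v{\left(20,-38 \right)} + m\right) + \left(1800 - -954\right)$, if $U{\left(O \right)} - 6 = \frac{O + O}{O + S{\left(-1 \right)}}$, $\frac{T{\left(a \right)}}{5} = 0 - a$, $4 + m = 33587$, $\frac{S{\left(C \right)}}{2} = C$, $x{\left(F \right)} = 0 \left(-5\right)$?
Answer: $36343$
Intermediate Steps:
$x{\left(F \right)} = 0$
$S{\left(C \right)} = 2 C$
$m = 33583$ ($m = -4 + 33587 = 33583$)
$T{\left(a \right)} = - 5 a$ ($T{\left(a \right)} = 5 \left(0 - a\right) = 5 \left(- a\right) = - 5 a$)
$U{\left(O \right)} = 6 + \frac{2 O}{-2 + O}$ ($U{\left(O \right)} = 6 + \frac{O + O}{O + 2 \left(-1\right)} = 6 + \frac{2 O}{O - 2} = 6 + \frac{2 O}{-2 + O}$)
$v{\left(I,P \right)} = 6$ ($v{\left(I,P \right)} = \frac{4 \left(-3 + 2 \left(\left(-5\right) 0\right)\right)}{-2 - 0} = \frac{4 \left(-3 + 2 \cdot 0\right)}{-2 + 0} = \frac{4 \left(-3 + 0\right)}{-2} = 4 \left(- \frac{1}{2}\right) \left(-3\right) = 6$)
$\left(v{\left(20,-38 \right)} + m\right) + \left(1800 - -954\right) = \left(6 + 33583\right) + \left(1800 - -954\right) = 33589 + \left(1800 + 954\right) = 33589 + 2754 = 36343$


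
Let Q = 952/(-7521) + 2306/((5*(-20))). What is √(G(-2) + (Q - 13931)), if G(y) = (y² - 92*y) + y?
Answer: I*√77880354560646/75210 ≈ 117.34*I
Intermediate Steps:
G(y) = y² - 91*y
Q = -8719313/376050 (Q = 952*(-1/7521) + 2306/(-100) = -952/7521 + 2306*(-1/100) = -952/7521 - 1153/50 = -8719313/376050 ≈ -23.187)
√(G(-2) + (Q - 13931)) = √(-2*(-91 - 2) + (-8719313/376050 - 13931)) = √(-2*(-93) - 5247471863/376050) = √(186 - 5247471863/376050) = √(-5177526563/376050) = I*√77880354560646/75210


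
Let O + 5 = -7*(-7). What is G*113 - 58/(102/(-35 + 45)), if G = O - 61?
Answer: -98261/51 ≈ -1926.7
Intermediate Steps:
O = 44 (O = -5 - 7*(-7) = -5 + 49 = 44)
G = -17 (G = 44 - 61 = -17)
G*113 - 58/(102/(-35 + 45)) = -17*113 - 58/(102/(-35 + 45)) = -1921 - 58/(102/10) = -1921 - 58/(102*(⅒)) = -1921 - 58/51/5 = -1921 - 58*5/51 = -1921 - 290/51 = -98261/51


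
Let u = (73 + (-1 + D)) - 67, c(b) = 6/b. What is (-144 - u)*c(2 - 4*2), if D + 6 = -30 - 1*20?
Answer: 93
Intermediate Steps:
D = -56 (D = -6 + (-30 - 1*20) = -6 + (-30 - 20) = -6 - 50 = -56)
u = -51 (u = (73 + (-1 - 56)) - 67 = (73 - 57) - 67 = 16 - 67 = -51)
(-144 - u)*c(2 - 4*2) = (-144 - 1*(-51))*(6/(2 - 4*2)) = (-144 + 51)*(6/(2 - 8)) = -558/(-6) = -558*(-1)/6 = -93*(-1) = 93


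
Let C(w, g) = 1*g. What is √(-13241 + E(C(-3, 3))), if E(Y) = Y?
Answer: I*√13238 ≈ 115.06*I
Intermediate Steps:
C(w, g) = g
√(-13241 + E(C(-3, 3))) = √(-13241 + 3) = √(-13238) = I*√13238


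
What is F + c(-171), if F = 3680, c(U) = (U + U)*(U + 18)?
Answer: 56006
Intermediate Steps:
c(U) = 2*U*(18 + U) (c(U) = (2*U)*(18 + U) = 2*U*(18 + U))
F + c(-171) = 3680 + 2*(-171)*(18 - 171) = 3680 + 2*(-171)*(-153) = 3680 + 52326 = 56006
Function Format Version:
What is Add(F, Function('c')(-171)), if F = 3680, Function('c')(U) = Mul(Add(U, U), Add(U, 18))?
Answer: 56006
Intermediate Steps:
Function('c')(U) = Mul(2, U, Add(18, U)) (Function('c')(U) = Mul(Mul(2, U), Add(18, U)) = Mul(2, U, Add(18, U)))
Add(F, Function('c')(-171)) = Add(3680, Mul(2, -171, Add(18, -171))) = Add(3680, Mul(2, -171, -153)) = Add(3680, 52326) = 56006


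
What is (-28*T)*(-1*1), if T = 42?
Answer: 1176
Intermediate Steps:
(-28*T)*(-1*1) = (-28*42)*(-1*1) = -1176*(-1) = 1176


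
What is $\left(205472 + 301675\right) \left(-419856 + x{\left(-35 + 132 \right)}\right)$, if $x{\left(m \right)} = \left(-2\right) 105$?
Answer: $-213035211702$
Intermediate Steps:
$x{\left(m \right)} = -210$
$\left(205472 + 301675\right) \left(-419856 + x{\left(-35 + 132 \right)}\right) = \left(205472 + 301675\right) \left(-419856 - 210\right) = 507147 \left(-420066\right) = -213035211702$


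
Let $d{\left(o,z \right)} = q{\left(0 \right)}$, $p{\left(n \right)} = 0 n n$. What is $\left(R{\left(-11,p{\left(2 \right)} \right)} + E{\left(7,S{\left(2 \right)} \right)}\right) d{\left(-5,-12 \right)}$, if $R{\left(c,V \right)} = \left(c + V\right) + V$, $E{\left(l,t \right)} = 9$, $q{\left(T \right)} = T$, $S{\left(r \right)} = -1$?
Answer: $0$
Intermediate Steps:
$p{\left(n \right)} = 0$ ($p{\left(n \right)} = 0 n = 0$)
$d{\left(o,z \right)} = 0$
$R{\left(c,V \right)} = c + 2 V$ ($R{\left(c,V \right)} = \left(V + c\right) + V = c + 2 V$)
$\left(R{\left(-11,p{\left(2 \right)} \right)} + E{\left(7,S{\left(2 \right)} \right)}\right) d{\left(-5,-12 \right)} = \left(\left(-11 + 2 \cdot 0\right) + 9\right) 0 = \left(\left(-11 + 0\right) + 9\right) 0 = \left(-11 + 9\right) 0 = \left(-2\right) 0 = 0$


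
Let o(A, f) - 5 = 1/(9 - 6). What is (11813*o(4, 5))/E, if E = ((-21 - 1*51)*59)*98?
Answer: -11813/78057 ≈ -0.15134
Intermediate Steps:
o(A, f) = 16/3 (o(A, f) = 5 + 1/(9 - 6) = 5 + 1/3 = 5 + ⅓ = 16/3)
E = -416304 (E = ((-21 - 51)*59)*98 = -72*59*98 = -4248*98 = -416304)
(11813*o(4, 5))/E = (11813*(16/3))/(-416304) = (189008/3)*(-1/416304) = -11813/78057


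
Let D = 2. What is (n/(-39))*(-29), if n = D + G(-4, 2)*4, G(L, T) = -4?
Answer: -406/39 ≈ -10.410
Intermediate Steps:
n = -14 (n = 2 - 4*4 = 2 - 16 = -14)
(n/(-39))*(-29) = (-14/(-39))*(-29) = -1/39*(-14)*(-29) = (14/39)*(-29) = -406/39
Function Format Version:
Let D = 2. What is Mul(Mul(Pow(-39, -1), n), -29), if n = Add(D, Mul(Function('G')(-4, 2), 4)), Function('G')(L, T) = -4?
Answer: Rational(-406, 39) ≈ -10.410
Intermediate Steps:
n = -14 (n = Add(2, Mul(-4, 4)) = Add(2, -16) = -14)
Mul(Mul(Pow(-39, -1), n), -29) = Mul(Mul(Pow(-39, -1), -14), -29) = Mul(Mul(Rational(-1, 39), -14), -29) = Mul(Rational(14, 39), -29) = Rational(-406, 39)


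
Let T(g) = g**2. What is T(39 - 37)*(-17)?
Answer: -68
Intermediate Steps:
T(39 - 37)*(-17) = (39 - 37)**2*(-17) = 2**2*(-17) = 4*(-17) = -68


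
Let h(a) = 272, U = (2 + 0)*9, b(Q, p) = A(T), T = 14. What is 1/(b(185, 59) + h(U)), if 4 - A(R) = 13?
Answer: 1/263 ≈ 0.0038023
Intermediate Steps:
A(R) = -9 (A(R) = 4 - 1*13 = 4 - 13 = -9)
b(Q, p) = -9
U = 18 (U = 2*9 = 18)
1/(b(185, 59) + h(U)) = 1/(-9 + 272) = 1/263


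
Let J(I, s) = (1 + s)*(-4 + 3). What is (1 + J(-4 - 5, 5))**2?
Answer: 25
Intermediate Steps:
J(I, s) = -1 - s (J(I, s) = (1 + s)*(-1) = -1 - s)
(1 + J(-4 - 5, 5))**2 = (1 + (-1 - 1*5))**2 = (1 + (-1 - 5))**2 = (1 - 6)**2 = (-5)**2 = 25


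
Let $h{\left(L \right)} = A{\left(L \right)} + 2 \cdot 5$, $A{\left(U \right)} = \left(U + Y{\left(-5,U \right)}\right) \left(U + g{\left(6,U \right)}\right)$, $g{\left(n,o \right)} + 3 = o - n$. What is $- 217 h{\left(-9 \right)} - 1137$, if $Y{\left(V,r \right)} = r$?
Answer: $-108769$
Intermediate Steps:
$g{\left(n,o \right)} = -3 + o - n$ ($g{\left(n,o \right)} = -3 - \left(n - o\right) = -3 + o - n$)
$A{\left(U \right)} = 2 U \left(-9 + 2 U\right)$ ($A{\left(U \right)} = \left(U + U\right) \left(U - \left(9 - U\right)\right) = 2 U \left(U - \left(9 - U\right)\right) = 2 U \left(U + \left(-9 + U\right)\right) = 2 U \left(-9 + 2 U\right)$)
$h{\left(L \right)} = 10 + 2 L \left(-9 + 2 L\right)$ ($h{\left(L \right)} = 2 L \left(-9 + 2 L\right) + 2 \cdot 5 = 2 L \left(-9 + 2 L\right) + 10 = 10 + 2 L \left(-9 + 2 L\right)$)
$- 217 h{\left(-9 \right)} - 1137 = - 217 \left(10 - -162 + 4 \left(-9\right)^{2}\right) - 1137 = - 217 \left(10 + 162 + 4 \cdot 81\right) - 1137 = - 217 \left(10 + 162 + 324\right) - 1137 = \left(-217\right) 496 - 1137 = -107632 - 1137 = -108769$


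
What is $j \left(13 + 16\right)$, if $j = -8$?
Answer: $-232$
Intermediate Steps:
$j \left(13 + 16\right) = - 8 \left(13 + 16\right) = \left(-8\right) 29 = -232$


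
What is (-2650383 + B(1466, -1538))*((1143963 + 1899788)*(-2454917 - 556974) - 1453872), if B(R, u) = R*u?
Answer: 44967165191589193183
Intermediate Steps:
(-2650383 + B(1466, -1538))*((1143963 + 1899788)*(-2454917 - 556974) - 1453872) = (-2650383 + 1466*(-1538))*((1143963 + 1899788)*(-2454917 - 556974) - 1453872) = (-2650383 - 2254708)*(3043751*(-3011891) - 1453872) = -4905091*(-9167446243141 - 1453872) = -4905091*(-9167447697013) = 44967165191589193183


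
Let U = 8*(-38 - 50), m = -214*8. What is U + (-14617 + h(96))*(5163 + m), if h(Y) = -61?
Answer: -50654482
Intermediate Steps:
m = -1712
U = -704 (U = 8*(-88) = -704)
U + (-14617 + h(96))*(5163 + m) = -704 + (-14617 - 61)*(5163 - 1712) = -704 - 14678*3451 = -704 - 50653778 = -50654482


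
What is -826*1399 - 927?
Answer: -1156501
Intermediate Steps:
-826*1399 - 927 = -1155574 - 927 = -1156501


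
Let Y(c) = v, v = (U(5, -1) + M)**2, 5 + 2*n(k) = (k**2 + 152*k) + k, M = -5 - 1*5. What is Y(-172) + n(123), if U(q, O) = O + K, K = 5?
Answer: 34015/2 ≈ 17008.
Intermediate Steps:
U(q, O) = 5 + O (U(q, O) = O + 5 = 5 + O)
M = -10 (M = -5 - 5 = -10)
n(k) = -5/2 + k**2/2 + 153*k/2 (n(k) = -5/2 + ((k**2 + 152*k) + k)/2 = -5/2 + (k**2 + 153*k)/2 = -5/2 + (k**2/2 + 153*k/2) = -5/2 + k**2/2 + 153*k/2)
v = 36 (v = ((5 - 1) - 10)**2 = (4 - 10)**2 = (-6)**2 = 36)
Y(c) = 36
Y(-172) + n(123) = 36 + (-5/2 + (1/2)*123**2 + (153/2)*123) = 36 + (-5/2 + (1/2)*15129 + 18819/2) = 36 + (-5/2 + 15129/2 + 18819/2) = 36 + 33943/2 = 34015/2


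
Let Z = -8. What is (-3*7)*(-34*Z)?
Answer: -5712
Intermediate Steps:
(-3*7)*(-34*Z) = (-3*7)*(-34*(-8)) = -21*272 = -5712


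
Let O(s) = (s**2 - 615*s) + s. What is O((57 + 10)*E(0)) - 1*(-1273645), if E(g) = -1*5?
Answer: 1591560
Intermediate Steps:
E(g) = -5
O(s) = s**2 - 614*s
O((57 + 10)*E(0)) - 1*(-1273645) = ((57 + 10)*(-5))*(-614 + (57 + 10)*(-5)) - 1*(-1273645) = (67*(-5))*(-614 + 67*(-5)) + 1273645 = -335*(-614 - 335) + 1273645 = -335*(-949) + 1273645 = 317915 + 1273645 = 1591560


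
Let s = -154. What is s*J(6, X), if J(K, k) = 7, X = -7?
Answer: -1078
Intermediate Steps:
s*J(6, X) = -154*7 = -1078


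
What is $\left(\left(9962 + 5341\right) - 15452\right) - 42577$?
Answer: $-42726$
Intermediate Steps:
$\left(\left(9962 + 5341\right) - 15452\right) - 42577 = \left(15303 - 15452\right) - 42577 = -149 - 42577 = -42726$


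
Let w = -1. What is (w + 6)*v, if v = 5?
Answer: 25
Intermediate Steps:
(w + 6)*v = (-1 + 6)*5 = 5*5 = 25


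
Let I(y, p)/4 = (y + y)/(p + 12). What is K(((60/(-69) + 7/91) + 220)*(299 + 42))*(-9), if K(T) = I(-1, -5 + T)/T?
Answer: 89401/6938563403024 ≈ 1.2885e-8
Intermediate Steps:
I(y, p) = 8*y/(12 + p) (I(y, p) = 4*((y + y)/(p + 12)) = 4*((2*y)/(12 + p)) = 4*(2*y/(12 + p)) = 8*y/(12 + p))
K(T) = -8/(T*(7 + T)) (K(T) = (8*(-1)/(12 + (-5 + T)))/T = (8*(-1)/(7 + T))/T = (-8/(7 + T))/T = -8/(T*(7 + T)))
K(((60/(-69) + 7/91) + 220)*(299 + 42))*(-9) = -8/((((60/(-69) + 7/91) + 220)*(299 + 42))*(7 + ((60/(-69) + 7/91) + 220)*(299 + 42)))*(-9) = -8/((((60*(-1/69) + 7*(1/91)) + 220)*341)*(7 + ((60*(-1/69) + 7*(1/91)) + 220)*341))*(-9) = -8/((((-20/23 + 1/13) + 220)*341)*(7 + ((-20/23 + 1/13) + 220)*341))*(-9) = -8/(((-237/299 + 220)*341)*(7 + (-237/299 + 220)*341))*(-9) = -8/(((65543/299)*341)*(7 + (65543/299)*341))*(-9) = -8/(22350163/299*(7 + 22350163/299))*(-9) = -8*299/22350163/22352256/299*(-9) = -8*299/22350163*299/22352256*(-9) = -89401/62447070627216*(-9) = 89401/6938563403024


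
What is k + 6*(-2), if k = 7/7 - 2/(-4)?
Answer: -21/2 ≈ -10.500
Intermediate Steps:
k = 3/2 (k = 7*(1/7) - 2*(-1/4) = 1 + 1/2 = 3/2 ≈ 1.5000)
k + 6*(-2) = 3/2 + 6*(-2) = 3/2 - 12 = -21/2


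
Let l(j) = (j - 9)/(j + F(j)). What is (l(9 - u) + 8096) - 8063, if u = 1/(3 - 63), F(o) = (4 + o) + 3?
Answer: 49567/1502 ≈ 33.001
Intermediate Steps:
F(o) = 7 + o
u = -1/60 (u = 1/(-60) = -1/60 ≈ -0.016667)
l(j) = (-9 + j)/(7 + 2*j) (l(j) = (j - 9)/(j + (7 + j)) = (-9 + j)/(7 + 2*j))
(l(9 - u) + 8096) - 8063 = ((-9 + (9 - 1*(-1/60)))/(7 + 2*(9 - 1*(-1/60))) + 8096) - 8063 = ((-9 + (9 + 1/60))/(7 + 2*(9 + 1/60)) + 8096) - 8063 = ((-9 + 541/60)/(7 + 2*(541/60)) + 8096) - 8063 = ((1/60)/(7 + 541/30) + 8096) - 8063 = ((1/60)/(751/30) + 8096) - 8063 = ((30/751)*(1/60) + 8096) - 8063 = (1/1502 + 8096) - 8063 = 12160193/1502 - 8063 = 49567/1502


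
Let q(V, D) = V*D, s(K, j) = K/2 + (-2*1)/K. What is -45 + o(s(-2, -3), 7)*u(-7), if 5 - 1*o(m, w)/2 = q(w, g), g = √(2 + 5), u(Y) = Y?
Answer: -115 + 98*√7 ≈ 144.28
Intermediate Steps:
s(K, j) = K/2 - 2/K (s(K, j) = K*(½) - 2/K = K/2 - 2/K)
g = √7 ≈ 2.6458
q(V, D) = D*V
o(m, w) = 10 - 2*w*√7 (o(m, w) = 10 - 2*√7*w = 10 - 2*w*√7)
-45 + o(s(-2, -3), 7)*u(-7) = -45 + (10 - 2*7*√7)*(-7) = -45 + (10 - 14*√7)*(-7) = -45 + (-70 + 98*√7) = -115 + 98*√7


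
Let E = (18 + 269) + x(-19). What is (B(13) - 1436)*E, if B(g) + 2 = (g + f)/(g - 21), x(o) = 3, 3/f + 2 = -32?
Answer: -56778375/136 ≈ -4.1749e+5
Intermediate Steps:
f = -3/34 (f = 3/(-2 - 32) = 3/(-34) = 3*(-1/34) = -3/34 ≈ -0.088235)
E = 290 (E = (18 + 269) + 3 = 287 + 3 = 290)
B(g) = -2 + (-3/34 + g)/(-21 + g) (B(g) = -2 + (g - 3/34)/(g - 21) = -2 + (-3/34 + g)/(-21 + g))
(B(13) - 1436)*E = ((1425/34 - 1*13)/(-21 + 13) - 1436)*290 = ((1425/34 - 13)/(-8) - 1436)*290 = (-⅛*983/34 - 1436)*290 = (-983/272 - 1436)*290 = -391575/272*290 = -56778375/136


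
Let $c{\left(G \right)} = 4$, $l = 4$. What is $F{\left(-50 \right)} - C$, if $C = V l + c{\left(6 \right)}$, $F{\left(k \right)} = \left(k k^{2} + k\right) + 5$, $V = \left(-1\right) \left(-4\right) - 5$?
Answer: $-125045$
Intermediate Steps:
$V = -1$ ($V = 4 - 5 = -1$)
$F{\left(k \right)} = 5 + k + k^{3}$ ($F{\left(k \right)} = \left(k^{3} + k\right) + 5 = \left(k + k^{3}\right) + 5 = 5 + k + k^{3}$)
$C = 0$ ($C = \left(-1\right) 4 + 4 = -4 + 4 = 0$)
$F{\left(-50 \right)} - C = \left(5 - 50 + \left(-50\right)^{3}\right) - 0 = \left(5 - 50 - 125000\right) + 0 = -125045 + 0 = -125045$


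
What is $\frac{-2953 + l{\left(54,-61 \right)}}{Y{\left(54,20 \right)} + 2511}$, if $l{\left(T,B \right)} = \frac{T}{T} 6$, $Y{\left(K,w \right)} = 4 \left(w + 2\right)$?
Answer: $- \frac{2947}{2599} \approx -1.1339$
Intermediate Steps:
$Y{\left(K,w \right)} = 8 + 4 w$ ($Y{\left(K,w \right)} = 4 \left(2 + w\right) = 8 + 4 w$)
$l{\left(T,B \right)} = 6$ ($l{\left(T,B \right)} = 1 \cdot 6 = 6$)
$\frac{-2953 + l{\left(54,-61 \right)}}{Y{\left(54,20 \right)} + 2511} = \frac{-2953 + 6}{\left(8 + 4 \cdot 20\right) + 2511} = - \frac{2947}{\left(8 + 80\right) + 2511} = - \frac{2947}{88 + 2511} = - \frac{2947}{2599}$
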